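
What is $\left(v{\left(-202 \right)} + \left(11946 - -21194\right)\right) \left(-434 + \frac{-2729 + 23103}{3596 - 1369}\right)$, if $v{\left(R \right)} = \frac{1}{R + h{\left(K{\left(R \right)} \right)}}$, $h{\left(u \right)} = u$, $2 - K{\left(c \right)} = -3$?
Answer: $- \frac{6176975849376}{438719} \approx -1.408 \cdot 10^{7}$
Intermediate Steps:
$K{\left(c \right)} = 5$ ($K{\left(c \right)} = 2 - -3 = 2 + 3 = 5$)
$v{\left(R \right)} = \frac{1}{5 + R}$ ($v{\left(R \right)} = \frac{1}{R + 5} = \frac{1}{5 + R}$)
$\left(v{\left(-202 \right)} + \left(11946 - -21194\right)\right) \left(-434 + \frac{-2729 + 23103}{3596 - 1369}\right) = \left(\frac{1}{5 - 202} + \left(11946 - -21194\right)\right) \left(-434 + \frac{-2729 + 23103}{3596 - 1369}\right) = \left(\frac{1}{-197} + \left(11946 + 21194\right)\right) \left(-434 + \frac{20374}{2227}\right) = \left(- \frac{1}{197} + 33140\right) \left(-434 + 20374 \cdot \frac{1}{2227}\right) = \frac{6528579 \left(-434 + \frac{20374}{2227}\right)}{197} = \frac{6528579}{197} \left(- \frac{946144}{2227}\right) = - \frac{6176975849376}{438719}$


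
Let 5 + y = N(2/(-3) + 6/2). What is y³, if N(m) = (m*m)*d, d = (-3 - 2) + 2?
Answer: -262144/27 ≈ -9709.0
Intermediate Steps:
d = -3 (d = -5 + 2 = -3)
N(m) = -3*m² (N(m) = (m*m)*(-3) = m²*(-3) = -3*m²)
y = -64/3 (y = -5 - 3*(2/(-3) + 6/2)² = -5 - 3*(2*(-⅓) + 6*(½))² = -5 - 3*(-⅔ + 3)² = -5 - 3*(7/3)² = -5 - 3*49/9 = -5 - 49/3 = -64/3 ≈ -21.333)
y³ = (-64/3)³ = -262144/27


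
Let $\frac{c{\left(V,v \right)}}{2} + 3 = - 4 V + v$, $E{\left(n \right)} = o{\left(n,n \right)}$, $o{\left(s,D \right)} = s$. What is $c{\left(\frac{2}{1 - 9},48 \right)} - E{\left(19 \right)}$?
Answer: $73$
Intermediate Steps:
$E{\left(n \right)} = n$
$c{\left(V,v \right)} = -6 - 8 V + 2 v$ ($c{\left(V,v \right)} = -6 + 2 \left(- 4 V + v\right) = -6 + 2 \left(v - 4 V\right) = -6 - \left(- 2 v + 8 V\right) = -6 - 8 V + 2 v$)
$c{\left(\frac{2}{1 - 9},48 \right)} - E{\left(19 \right)} = \left(-6 - 8 \frac{2}{1 - 9} + 2 \cdot 48\right) - 19 = \left(-6 - 8 \frac{2}{-8} + 96\right) - 19 = \left(-6 - 8 \cdot 2 \left(- \frac{1}{8}\right) + 96\right) - 19 = \left(-6 - -2 + 96\right) - 19 = \left(-6 + 2 + 96\right) - 19 = 92 - 19 = 73$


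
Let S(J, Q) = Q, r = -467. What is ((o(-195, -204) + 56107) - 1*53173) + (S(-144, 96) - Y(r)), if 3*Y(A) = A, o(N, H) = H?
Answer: 8945/3 ≈ 2981.7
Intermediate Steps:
Y(A) = A/3
((o(-195, -204) + 56107) - 1*53173) + (S(-144, 96) - Y(r)) = ((-204 + 56107) - 1*53173) + (96 - (-467)/3) = (55903 - 53173) + (96 - 1*(-467/3)) = 2730 + (96 + 467/3) = 2730 + 755/3 = 8945/3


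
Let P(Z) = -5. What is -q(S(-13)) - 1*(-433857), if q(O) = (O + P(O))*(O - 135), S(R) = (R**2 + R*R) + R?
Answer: 373057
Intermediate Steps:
S(R) = R + 2*R**2 (S(R) = (R**2 + R**2) + R = 2*R**2 + R = R + 2*R**2)
q(O) = (-135 + O)*(-5 + O) (q(O) = (O - 5)*(O - 135) = (-5 + O)*(-135 + O) = (-135 + O)*(-5 + O))
-q(S(-13)) - 1*(-433857) = -(675 + (-13*(1 + 2*(-13)))**2 - (-1820)*(1 + 2*(-13))) - 1*(-433857) = -(675 + (-13*(1 - 26))**2 - (-1820)*(1 - 26)) + 433857 = -(675 + (-13*(-25))**2 - (-1820)*(-25)) + 433857 = -(675 + 325**2 - 140*325) + 433857 = -(675 + 105625 - 45500) + 433857 = -1*60800 + 433857 = -60800 + 433857 = 373057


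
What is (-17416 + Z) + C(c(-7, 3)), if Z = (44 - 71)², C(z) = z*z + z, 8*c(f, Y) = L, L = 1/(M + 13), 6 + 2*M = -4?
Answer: -68349887/4096 ≈ -16687.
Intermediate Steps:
M = -5 (M = -3 + (½)*(-4) = -3 - 2 = -5)
L = ⅛ (L = 1/(-5 + 13) = 1/8 = ⅛ ≈ 0.12500)
c(f, Y) = 1/64 (c(f, Y) = (⅛)*(⅛) = 1/64)
C(z) = z + z² (C(z) = z² + z = z + z²)
Z = 729 (Z = (-27)² = 729)
(-17416 + Z) + C(c(-7, 3)) = (-17416 + 729) + (1 + 1/64)/64 = -16687 + (1/64)*(65/64) = -16687 + 65/4096 = -68349887/4096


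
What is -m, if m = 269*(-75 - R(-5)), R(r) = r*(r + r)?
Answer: 33625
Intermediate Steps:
R(r) = 2*r² (R(r) = r*(2*r) = 2*r²)
m = -33625 (m = 269*(-75 - 2*(-5)²) = 269*(-75 - 2*25) = 269*(-75 - 1*50) = 269*(-75 - 50) = 269*(-125) = -33625)
-m = -1*(-33625) = 33625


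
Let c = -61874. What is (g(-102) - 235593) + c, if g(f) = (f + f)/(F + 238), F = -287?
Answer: -14575679/49 ≈ -2.9746e+5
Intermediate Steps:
g(f) = -2*f/49 (g(f) = (f + f)/(-287 + 238) = (2*f)/(-49) = (2*f)*(-1/49) = -2*f/49)
(g(-102) - 235593) + c = (-2/49*(-102) - 235593) - 61874 = (204/49 - 235593) - 61874 = -11543853/49 - 61874 = -14575679/49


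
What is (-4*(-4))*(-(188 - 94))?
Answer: -1504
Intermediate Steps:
(-4*(-4))*(-(188 - 94)) = 16*(-1*94) = 16*(-94) = -1504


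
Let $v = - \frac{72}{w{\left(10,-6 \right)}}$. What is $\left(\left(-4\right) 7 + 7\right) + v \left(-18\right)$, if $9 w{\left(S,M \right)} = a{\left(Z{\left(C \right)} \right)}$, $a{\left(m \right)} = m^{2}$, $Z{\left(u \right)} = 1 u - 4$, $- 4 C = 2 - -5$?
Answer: $\frac{175515}{529} \approx 331.79$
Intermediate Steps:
$C = - \frac{7}{4}$ ($C = - \frac{2 - -5}{4} = - \frac{2 + 5}{4} = \left(- \frac{1}{4}\right) 7 = - \frac{7}{4} \approx -1.75$)
$Z{\left(u \right)} = -4 + u$ ($Z{\left(u \right)} = u - 4 = -4 + u$)
$w{\left(S,M \right)} = \frac{529}{144}$ ($w{\left(S,M \right)} = \frac{\left(-4 - \frac{7}{4}\right)^{2}}{9} = \frac{\left(- \frac{23}{4}\right)^{2}}{9} = \frac{1}{9} \cdot \frac{529}{16} = \frac{529}{144}$)
$v = - \frac{10368}{529}$ ($v = - \frac{72}{\frac{529}{144}} = \left(-72\right) \frac{144}{529} = - \frac{10368}{529} \approx -19.599$)
$\left(\left(-4\right) 7 + 7\right) + v \left(-18\right) = \left(\left(-4\right) 7 + 7\right) - - \frac{186624}{529} = \left(-28 + 7\right) + \frac{186624}{529} = -21 + \frac{186624}{529} = \frac{175515}{529}$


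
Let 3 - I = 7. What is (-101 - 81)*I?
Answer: 728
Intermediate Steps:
I = -4 (I = 3 - 1*7 = 3 - 7 = -4)
(-101 - 81)*I = (-101 - 81)*(-4) = -182*(-4) = 728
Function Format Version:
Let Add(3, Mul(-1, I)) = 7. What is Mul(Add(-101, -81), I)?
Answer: 728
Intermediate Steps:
I = -4 (I = Add(3, Mul(-1, 7)) = Add(3, -7) = -4)
Mul(Add(-101, -81), I) = Mul(Add(-101, -81), -4) = Mul(-182, -4) = 728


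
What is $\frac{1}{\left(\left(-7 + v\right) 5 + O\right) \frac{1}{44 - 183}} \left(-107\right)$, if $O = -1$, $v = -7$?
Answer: $- \frac{14873}{71} \approx -209.48$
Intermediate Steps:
$\frac{1}{\left(\left(-7 + v\right) 5 + O\right) \frac{1}{44 - 183}} \left(-107\right) = \frac{1}{\left(\left(-7 - 7\right) 5 - 1\right) \frac{1}{44 - 183}} \left(-107\right) = \frac{1}{\left(\left(-14\right) 5 - 1\right) \frac{1}{-139}} \left(-107\right) = \frac{1}{\left(-70 - 1\right) \left(- \frac{1}{139}\right)} \left(-107\right) = \frac{1}{\left(-71\right) \left(- \frac{1}{139}\right)} \left(-107\right) = \frac{1}{\frac{71}{139}} \left(-107\right) = \frac{139}{71} \left(-107\right) = - \frac{14873}{71}$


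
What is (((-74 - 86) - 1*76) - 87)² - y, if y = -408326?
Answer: 512655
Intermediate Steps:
(((-74 - 86) - 1*76) - 87)² - y = (((-74 - 86) - 1*76) - 87)² - 1*(-408326) = ((-160 - 76) - 87)² + 408326 = (-236 - 87)² + 408326 = (-323)² + 408326 = 104329 + 408326 = 512655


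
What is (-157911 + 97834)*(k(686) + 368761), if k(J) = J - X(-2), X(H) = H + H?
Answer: -22195507727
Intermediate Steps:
X(H) = 2*H
k(J) = 4 + J (k(J) = J - 2*(-2) = J - 1*(-4) = J + 4 = 4 + J)
(-157911 + 97834)*(k(686) + 368761) = (-157911 + 97834)*((4 + 686) + 368761) = -60077*(690 + 368761) = -60077*369451 = -22195507727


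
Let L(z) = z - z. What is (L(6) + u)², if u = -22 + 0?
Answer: 484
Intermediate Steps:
L(z) = 0
u = -22
(L(6) + u)² = (0 - 22)² = (-22)² = 484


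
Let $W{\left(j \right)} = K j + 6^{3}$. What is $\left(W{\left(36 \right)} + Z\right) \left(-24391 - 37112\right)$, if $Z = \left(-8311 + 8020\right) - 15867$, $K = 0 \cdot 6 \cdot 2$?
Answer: $980480826$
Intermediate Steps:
$K = 0$ ($K = 0 \cdot 2 = 0$)
$Z = -16158$ ($Z = -291 - 15867 = -16158$)
$W{\left(j \right)} = 216$ ($W{\left(j \right)} = 0 j + 6^{3} = 0 + 216 = 216$)
$\left(W{\left(36 \right)} + Z\right) \left(-24391 - 37112\right) = \left(216 - 16158\right) \left(-24391 - 37112\right) = \left(-15942\right) \left(-61503\right) = 980480826$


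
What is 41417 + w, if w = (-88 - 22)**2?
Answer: 53517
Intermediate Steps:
w = 12100 (w = (-110)**2 = 12100)
41417 + w = 41417 + 12100 = 53517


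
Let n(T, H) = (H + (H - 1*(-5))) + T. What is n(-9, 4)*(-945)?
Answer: -3780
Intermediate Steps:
n(T, H) = 5 + T + 2*H (n(T, H) = (H + (H + 5)) + T = (H + (5 + H)) + T = (5 + 2*H) + T = 5 + T + 2*H)
n(-9, 4)*(-945) = (5 - 9 + 2*4)*(-945) = (5 - 9 + 8)*(-945) = 4*(-945) = -3780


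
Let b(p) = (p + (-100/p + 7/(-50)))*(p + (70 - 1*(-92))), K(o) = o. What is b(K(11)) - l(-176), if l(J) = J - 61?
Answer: 298679/550 ≈ 543.05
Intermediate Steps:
l(J) = -61 + J
b(p) = (162 + p)*(-7/50 + p - 100/p) (b(p) = (p + (-100/p + 7*(-1/50)))*(p + (70 + 92)) = (p + (-100/p - 7/50))*(p + 162) = (p + (-7/50 - 100/p))*(162 + p) = (-7/50 + p - 100/p)*(162 + p) = (162 + p)*(-7/50 + p - 100/p))
b(K(11)) - l(-176) = (-3067/25 + 11² - 16200/11 + (8093/50)*11) - (-61 - 176) = (-3067/25 + 121 - 16200*1/11 + 89023/50) - 1*(-237) = (-3067/25 + 121 - 16200/11 + 89023/50) + 237 = 168329/550 + 237 = 298679/550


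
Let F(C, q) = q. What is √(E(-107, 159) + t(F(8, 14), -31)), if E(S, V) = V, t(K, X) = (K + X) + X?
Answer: √111 ≈ 10.536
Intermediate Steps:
t(K, X) = K + 2*X
√(E(-107, 159) + t(F(8, 14), -31)) = √(159 + (14 + 2*(-31))) = √(159 + (14 - 62)) = √(159 - 48) = √111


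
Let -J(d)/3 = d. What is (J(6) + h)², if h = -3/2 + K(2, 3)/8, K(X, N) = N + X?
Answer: 22801/64 ≈ 356.27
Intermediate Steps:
J(d) = -3*d
h = -7/8 (h = -3/2 + (3 + 2)/8 = -3*½ + 5*(⅛) = -3/2 + 5/8 = -7/8 ≈ -0.87500)
(J(6) + h)² = (-3*6 - 7/8)² = (-18 - 7/8)² = (-151/8)² = 22801/64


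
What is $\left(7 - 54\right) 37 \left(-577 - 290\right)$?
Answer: $1507713$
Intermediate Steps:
$\left(7 - 54\right) 37 \left(-577 - 290\right) = - 47 \cdot 37 \left(-867\right) = \left(-47\right) \left(-32079\right) = 1507713$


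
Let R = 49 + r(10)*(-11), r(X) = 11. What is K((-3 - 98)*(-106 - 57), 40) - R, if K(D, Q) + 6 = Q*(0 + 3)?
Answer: 186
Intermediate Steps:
K(D, Q) = -6 + 3*Q (K(D, Q) = -6 + Q*(0 + 3) = -6 + Q*3 = -6 + 3*Q)
R = -72 (R = 49 + 11*(-11) = 49 - 121 = -72)
K((-3 - 98)*(-106 - 57), 40) - R = (-6 + 3*40) - 1*(-72) = (-6 + 120) + 72 = 114 + 72 = 186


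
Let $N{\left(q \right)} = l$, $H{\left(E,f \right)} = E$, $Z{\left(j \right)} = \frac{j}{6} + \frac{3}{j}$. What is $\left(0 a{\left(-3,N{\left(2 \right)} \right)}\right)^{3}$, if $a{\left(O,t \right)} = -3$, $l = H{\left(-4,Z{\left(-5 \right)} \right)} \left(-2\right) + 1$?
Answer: $0$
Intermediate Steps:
$Z{\left(j \right)} = \frac{3}{j} + \frac{j}{6}$ ($Z{\left(j \right)} = j \frac{1}{6} + \frac{3}{j} = \frac{j}{6} + \frac{3}{j} = \frac{3}{j} + \frac{j}{6}$)
$l = 9$ ($l = \left(-4\right) \left(-2\right) + 1 = 8 + 1 = 9$)
$N{\left(q \right)} = 9$
$\left(0 a{\left(-3,N{\left(2 \right)} \right)}\right)^{3} = \left(0 \left(-3\right)\right)^{3} = 0^{3} = 0$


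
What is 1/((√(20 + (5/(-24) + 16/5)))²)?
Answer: 120/2759 ≈ 0.043494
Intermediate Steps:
1/((√(20 + (5/(-24) + 16/5)))²) = 1/((√(20 + (5*(-1/24) + 16*(⅕))))²) = 1/((√(20 + (-5/24 + 16/5)))²) = 1/((√(20 + 359/120))²) = 1/((√(2759/120))²) = 1/((√82770/60)²) = 1/(2759/120) = 120/2759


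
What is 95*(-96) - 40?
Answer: -9160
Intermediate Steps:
95*(-96) - 40 = -9120 - 40 = -9160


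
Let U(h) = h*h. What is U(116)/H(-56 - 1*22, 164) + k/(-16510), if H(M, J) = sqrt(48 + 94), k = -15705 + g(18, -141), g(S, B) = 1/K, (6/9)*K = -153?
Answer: 7208597/7578090 + 6728*sqrt(142)/71 ≈ 1130.2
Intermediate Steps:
K = -459/2 (K = (3/2)*(-153) = -459/2 ≈ -229.50)
g(S, B) = -2/459 (g(S, B) = 1/(-459/2) = -2/459)
U(h) = h**2
k = -7208597/459 (k = -15705 - 2/459 = -7208597/459 ≈ -15705.)
H(M, J) = sqrt(142)
U(116)/H(-56 - 1*22, 164) + k/(-16510) = 116**2/(sqrt(142)) - 7208597/459/(-16510) = 13456*(sqrt(142)/142) - 7208597/459*(-1/16510) = 6728*sqrt(142)/71 + 7208597/7578090 = 7208597/7578090 + 6728*sqrt(142)/71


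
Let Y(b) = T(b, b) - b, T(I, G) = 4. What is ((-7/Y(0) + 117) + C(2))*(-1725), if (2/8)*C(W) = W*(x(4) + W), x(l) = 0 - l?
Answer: -684825/4 ≈ -1.7121e+5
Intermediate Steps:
x(l) = -l
Y(b) = 4 - b
C(W) = 4*W*(-4 + W) (C(W) = 4*(W*(-1*4 + W)) = 4*(W*(-4 + W)) = 4*W*(-4 + W))
((-7/Y(0) + 117) + C(2))*(-1725) = ((-7/(4 - 1*0) + 117) + 4*2*(-4 + 2))*(-1725) = ((-7/(4 + 0) + 117) + 4*2*(-2))*(-1725) = ((-7/4 + 117) - 16)*(-1725) = (461/4 - 16)*(-1725) = (397/4)*(-1725) = -684825/4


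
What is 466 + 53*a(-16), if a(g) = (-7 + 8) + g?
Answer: -329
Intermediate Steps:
a(g) = 1 + g
466 + 53*a(-16) = 466 + 53*(1 - 16) = 466 + 53*(-15) = 466 - 795 = -329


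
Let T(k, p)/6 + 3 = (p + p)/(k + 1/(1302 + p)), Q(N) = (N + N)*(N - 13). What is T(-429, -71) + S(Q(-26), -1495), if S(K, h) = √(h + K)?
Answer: -59556/3719 + √533 ≈ 7.0728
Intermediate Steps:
Q(N) = 2*N*(-13 + N) (Q(N) = (2*N)*(-13 + N) = 2*N*(-13 + N))
S(K, h) = √(K + h)
T(k, p) = -18 + 12*p/(k + 1/(1302 + p)) (T(k, p) = -18 + 6*((p + p)/(k + 1/(1302 + p))) = -18 + 6*((2*p)/(k + 1/(1302 + p))) = -18 + 6*(2*p/(k + 1/(1302 + p))) = -18 + 12*p/(k + 1/(1302 + p)))
T(-429, -71) + S(Q(-26), -1495) = 6*(-3 - 3906*(-429) + 2*(-71)² + 2604*(-71) - 3*(-429)*(-71))/(1 + 1302*(-429) - 429*(-71)) + √(2*(-26)*(-13 - 26) - 1495) = 6*(-3 + 1675674 + 2*5041 - 184884 - 91377)/(1 - 558558 + 30459) + √(2*(-26)*(-39) - 1495) = 6*(-3 + 1675674 + 10082 - 184884 - 91377)/(-528098) + √(2028 - 1495) = 6*(-1/528098)*1409492 + √533 = -59556/3719 + √533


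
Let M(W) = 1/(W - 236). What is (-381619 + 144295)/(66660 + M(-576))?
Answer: -192707088/54127919 ≈ -3.5602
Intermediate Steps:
M(W) = 1/(-236 + W)
(-381619 + 144295)/(66660 + M(-576)) = (-381619 + 144295)/(66660 + 1/(-236 - 576)) = -237324/(66660 + 1/(-812)) = -237324/(66660 - 1/812) = -237324/54127919/812 = -237324*812/54127919 = -192707088/54127919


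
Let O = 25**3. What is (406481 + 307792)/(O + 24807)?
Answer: 102039/5776 ≈ 17.666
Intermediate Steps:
O = 15625
(406481 + 307792)/(O + 24807) = (406481 + 307792)/(15625 + 24807) = 714273/40432 = 714273*(1/40432) = 102039/5776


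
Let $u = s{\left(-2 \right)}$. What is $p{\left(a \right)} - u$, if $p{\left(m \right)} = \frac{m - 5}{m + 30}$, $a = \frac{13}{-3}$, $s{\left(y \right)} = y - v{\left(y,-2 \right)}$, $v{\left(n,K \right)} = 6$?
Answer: $\frac{84}{11} \approx 7.6364$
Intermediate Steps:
$s{\left(y \right)} = -6 + y$ ($s{\left(y \right)} = y - 6 = -6 + y$)
$u = -8$ ($u = -6 - 2 = -8$)
$a = - \frac{13}{3}$ ($a = 13 \left(- \frac{1}{3}\right) = - \frac{13}{3} \approx -4.3333$)
$p{\left(m \right)} = \frac{-5 + m}{30 + m}$
$p{\left(a \right)} - u = \frac{-5 - \frac{13}{3}}{30 - \frac{13}{3}} - -8 = \frac{1}{\frac{77}{3}} \left(- \frac{28}{3}\right) + 8 = \frac{3}{77} \left(- \frac{28}{3}\right) + 8 = - \frac{4}{11} + 8 = \frac{84}{11}$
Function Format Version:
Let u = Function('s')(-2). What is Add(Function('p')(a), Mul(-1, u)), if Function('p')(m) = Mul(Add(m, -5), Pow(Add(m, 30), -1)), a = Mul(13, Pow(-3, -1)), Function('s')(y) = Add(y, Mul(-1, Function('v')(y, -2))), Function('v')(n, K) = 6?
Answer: Rational(84, 11) ≈ 7.6364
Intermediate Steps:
Function('s')(y) = Add(-6, y) (Function('s')(y) = Add(y, Mul(-1, 6)) = Add(y, -6) = Add(-6, y))
u = -8 (u = Add(-6, -2) = -8)
a = Rational(-13, 3) (a = Mul(13, Rational(-1, 3)) = Rational(-13, 3) ≈ -4.3333)
Function('p')(m) = Mul(Pow(Add(30, m), -1), Add(-5, m)) (Function('p')(m) = Mul(Add(-5, m), Pow(Add(30, m), -1)) = Mul(Pow(Add(30, m), -1), Add(-5, m)))
Add(Function('p')(a), Mul(-1, u)) = Add(Mul(Pow(Add(30, Rational(-13, 3)), -1), Add(-5, Rational(-13, 3))), Mul(-1, -8)) = Add(Mul(Pow(Rational(77, 3), -1), Rational(-28, 3)), 8) = Add(Mul(Rational(3, 77), Rational(-28, 3)), 8) = Add(Rational(-4, 11), 8) = Rational(84, 11)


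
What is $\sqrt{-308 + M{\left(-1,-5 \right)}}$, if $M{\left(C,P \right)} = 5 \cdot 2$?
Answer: $i \sqrt{298} \approx 17.263 i$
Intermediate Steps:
$M{\left(C,P \right)} = 10$
$\sqrt{-308 + M{\left(-1,-5 \right)}} = \sqrt{-308 + 10} = \sqrt{-298} = i \sqrt{298}$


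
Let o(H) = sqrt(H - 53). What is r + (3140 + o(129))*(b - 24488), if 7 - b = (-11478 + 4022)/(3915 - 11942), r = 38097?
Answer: -616755826401/8027 - 393032886*sqrt(19)/8027 ≈ -7.7049e+7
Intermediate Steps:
b = 48733/8027 (b = 7 - (-11478 + 4022)/(3915 - 11942) = 7 - (-7456)/(-8027) = 7 - (-7456)*(-1)/8027 = 7 - 1*7456/8027 = 7 - 7456/8027 = 48733/8027 ≈ 6.0711)
o(H) = sqrt(-53 + H)
r + (3140 + o(129))*(b - 24488) = 38097 + (3140 + sqrt(-53 + 129))*(48733/8027 - 24488) = 38097 + (3140 + sqrt(76))*(-196516443/8027) = 38097 + (3140 + 2*sqrt(19))*(-196516443/8027) = 38097 + (-617061631020/8027 - 393032886*sqrt(19)/8027) = -616755826401/8027 - 393032886*sqrt(19)/8027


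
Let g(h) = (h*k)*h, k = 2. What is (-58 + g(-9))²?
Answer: 10816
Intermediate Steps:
g(h) = 2*h² (g(h) = (h*2)*h = (2*h)*h = 2*h²)
(-58 + g(-9))² = (-58 + 2*(-9)²)² = (-58 + 2*81)² = (-58 + 162)² = 104² = 10816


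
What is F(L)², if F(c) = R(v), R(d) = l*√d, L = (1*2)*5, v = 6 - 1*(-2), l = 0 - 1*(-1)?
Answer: 8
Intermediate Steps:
l = 1 (l = 0 + 1 = 1)
v = 8 (v = 6 + 2 = 8)
L = 10 (L = 2*5 = 10)
R(d) = √d (R(d) = 1*√d = √d)
F(c) = 2*√2 (F(c) = √8 = 2*√2)
F(L)² = (2*√2)² = 8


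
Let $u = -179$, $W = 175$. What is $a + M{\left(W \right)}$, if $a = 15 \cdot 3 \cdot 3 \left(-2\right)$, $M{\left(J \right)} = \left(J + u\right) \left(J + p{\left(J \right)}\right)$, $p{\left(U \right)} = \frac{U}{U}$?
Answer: $-974$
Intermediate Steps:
$p{\left(U \right)} = 1$
$M{\left(J \right)} = \left(1 + J\right) \left(-179 + J\right)$ ($M{\left(J \right)} = \left(J - 179\right) \left(J + 1\right) = \left(-179 + J\right) \left(1 + J\right) = \left(1 + J\right) \left(-179 + J\right)$)
$a = -270$ ($a = 15 \cdot 9 \left(-2\right) = 135 \left(-2\right) = -270$)
$a + M{\left(W \right)} = -270 - \left(31329 - 30625\right) = -270 - 704 = -974$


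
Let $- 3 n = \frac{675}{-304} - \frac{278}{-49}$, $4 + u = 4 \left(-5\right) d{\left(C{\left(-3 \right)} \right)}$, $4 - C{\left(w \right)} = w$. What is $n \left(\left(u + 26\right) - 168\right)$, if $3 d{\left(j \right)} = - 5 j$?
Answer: $- \frac{6738247}{67032} \approx -100.52$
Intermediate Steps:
$C{\left(w \right)} = 4 - w$
$d{\left(j \right)} = - \frac{5 j}{3}$ ($d{\left(j \right)} = \frac{\left(-5\right) j}{3} = - \frac{5 j}{3}$)
$u = \frac{688}{3}$ ($u = -4 + 4 \left(-5\right) \left(- \frac{5 \left(4 - -3\right)}{3}\right) = -4 - 20 \left(- \frac{5 \left(4 + 3\right)}{3}\right) = -4 - 20 \left(\left(- \frac{5}{3}\right) 7\right) = -4 - - \frac{700}{3} = -4 + \frac{700}{3} = \frac{688}{3} \approx 229.33$)
$n = - \frac{51437}{44688}$ ($n = - \frac{\frac{675}{-304} - \frac{278}{-49}}{3} = - \frac{675 \left(- \frac{1}{304}\right) - - \frac{278}{49}}{3} = - \frac{- \frac{675}{304} + \frac{278}{49}}{3} = \left(- \frac{1}{3}\right) \frac{51437}{14896} = - \frac{51437}{44688} \approx -1.151$)
$n \left(\left(u + 26\right) - 168\right) = - \frac{51437 \left(\left(\frac{688}{3} + 26\right) - 168\right)}{44688} = - \frac{51437 \left(\frac{766}{3} - 168\right)}{44688} = \left(- \frac{51437}{44688}\right) \frac{262}{3} = - \frac{6738247}{67032}$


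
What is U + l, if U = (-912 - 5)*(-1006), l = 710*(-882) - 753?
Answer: 295529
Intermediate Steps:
l = -626973 (l = -626220 - 753 = -626973)
U = 922502 (U = -917*(-1006) = 922502)
U + l = 922502 - 626973 = 295529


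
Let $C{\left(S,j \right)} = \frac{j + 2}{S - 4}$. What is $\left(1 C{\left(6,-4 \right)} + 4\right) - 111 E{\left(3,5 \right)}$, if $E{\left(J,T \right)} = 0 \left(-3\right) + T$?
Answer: $-552$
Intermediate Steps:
$C{\left(S,j \right)} = \frac{2 + j}{-4 + S}$
$E{\left(J,T \right)} = T$ ($E{\left(J,T \right)} = 0 + T = T$)
$\left(1 C{\left(6,-4 \right)} + 4\right) - 111 E{\left(3,5 \right)} = \left(1 \frac{2 - 4}{-4 + 6} + 4\right) - 555 = \left(1 \cdot \frac{1}{2} \left(-2\right) + 4\right) - 555 = \left(1 \left(-1\right) + 4\right) - 555 = \left(-1 + 4\right) - 555 = 3 - 555 = -552$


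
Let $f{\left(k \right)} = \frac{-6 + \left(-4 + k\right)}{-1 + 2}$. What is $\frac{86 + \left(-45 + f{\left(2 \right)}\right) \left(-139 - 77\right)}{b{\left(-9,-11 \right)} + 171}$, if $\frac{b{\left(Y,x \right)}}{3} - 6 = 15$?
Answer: $\frac{5767}{117} \approx 49.291$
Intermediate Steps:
$f{\left(k \right)} = -10 + k$ ($f{\left(k \right)} = \frac{-10 + k}{1} = \left(-10 + k\right) 1 = -10 + k$)
$b{\left(Y,x \right)} = 63$ ($b{\left(Y,x \right)} = 18 + 3 \cdot 15 = 18 + 45 = 63$)
$\frac{86 + \left(-45 + f{\left(2 \right)}\right) \left(-139 - 77\right)}{b{\left(-9,-11 \right)} + 171} = \frac{86 + \left(-45 + \left(-10 + 2\right)\right) \left(-139 - 77\right)}{63 + 171} = \frac{86 + \left(-45 - 8\right) \left(-216\right)}{234} = \left(86 - -11448\right) \frac{1}{234} = \left(86 + 11448\right) \frac{1}{234} = 11534 \cdot \frac{1}{234} = \frac{5767}{117}$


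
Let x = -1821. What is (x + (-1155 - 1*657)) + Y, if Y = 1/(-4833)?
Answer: -17558290/4833 ≈ -3633.0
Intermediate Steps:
Y = -1/4833 ≈ -0.00020691
(x + (-1155 - 1*657)) + Y = (-1821 + (-1155 - 1*657)) - 1/4833 = (-1821 + (-1155 - 657)) - 1/4833 = (-1821 - 1812) - 1/4833 = -3633 - 1/4833 = -17558290/4833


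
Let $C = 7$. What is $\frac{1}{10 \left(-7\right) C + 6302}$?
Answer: $\frac{1}{5812} \approx 0.00017206$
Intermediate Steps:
$\frac{1}{10 \left(-7\right) C + 6302} = \frac{1}{10 \left(-7\right) 7 + 6302} = \frac{1}{\left(-70\right) 7 + 6302} = \frac{1}{-490 + 6302} = \frac{1}{5812}$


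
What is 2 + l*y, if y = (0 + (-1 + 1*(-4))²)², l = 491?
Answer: 306877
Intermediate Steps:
y = 625 (y = (0 + (-1 - 4)²)² = (0 + (-5)²)² = (0 + 25)² = 25² = 625)
2 + l*y = 2 + 491*625 = 2 + 306875 = 306877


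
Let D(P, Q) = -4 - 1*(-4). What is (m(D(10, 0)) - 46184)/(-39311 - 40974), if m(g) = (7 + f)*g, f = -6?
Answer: 46184/80285 ≈ 0.57525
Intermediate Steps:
D(P, Q) = 0 (D(P, Q) = -4 + 4 = 0)
m(g) = g (m(g) = (7 - 6)*g = 1*g = g)
(m(D(10, 0)) - 46184)/(-39311 - 40974) = (0 - 46184)/(-39311 - 40974) = -46184/(-80285) = -46184*(-1/80285) = 46184/80285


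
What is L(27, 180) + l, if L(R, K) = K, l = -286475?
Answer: -286295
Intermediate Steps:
L(27, 180) + l = 180 - 286475 = -286295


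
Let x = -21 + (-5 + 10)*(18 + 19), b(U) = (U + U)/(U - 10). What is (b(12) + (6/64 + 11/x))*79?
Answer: 1260445/1312 ≈ 960.71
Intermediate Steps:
b(U) = 2*U/(-10 + U) (b(U) = (2*U)/(-10 + U) = 2*U/(-10 + U))
x = 164 (x = -21 + 5*37 = -21 + 185 = 164)
(b(12) + (6/64 + 11/x))*79 = (2*12/(-10 + 12) + (6/64 + 11/164))*79 = (2*12/2 + (6*(1/64) + 11*(1/164)))*79 = (2*12*(½) + (3/32 + 11/164))*79 = (12 + 211/1312)*79 = (15955/1312)*79 = 1260445/1312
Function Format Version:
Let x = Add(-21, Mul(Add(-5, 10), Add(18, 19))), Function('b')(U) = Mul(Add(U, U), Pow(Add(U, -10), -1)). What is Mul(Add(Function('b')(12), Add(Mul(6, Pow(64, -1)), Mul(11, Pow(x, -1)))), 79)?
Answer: Rational(1260445, 1312) ≈ 960.71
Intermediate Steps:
Function('b')(U) = Mul(2, U, Pow(Add(-10, U), -1)) (Function('b')(U) = Mul(Mul(2, U), Pow(Add(-10, U), -1)) = Mul(2, U, Pow(Add(-10, U), -1)))
x = 164 (x = Add(-21, Mul(5, 37)) = Add(-21, 185) = 164)
Mul(Add(Function('b')(12), Add(Mul(6, Pow(64, -1)), Mul(11, Pow(x, -1)))), 79) = Mul(Add(Mul(2, 12, Pow(Add(-10, 12), -1)), Add(Mul(6, Pow(64, -1)), Mul(11, Pow(164, -1)))), 79) = Mul(Add(Mul(2, 12, Pow(2, -1)), Add(Mul(6, Rational(1, 64)), Mul(11, Rational(1, 164)))), 79) = Mul(Add(Mul(2, 12, Rational(1, 2)), Add(Rational(3, 32), Rational(11, 164))), 79) = Mul(Add(12, Rational(211, 1312)), 79) = Mul(Rational(15955, 1312), 79) = Rational(1260445, 1312)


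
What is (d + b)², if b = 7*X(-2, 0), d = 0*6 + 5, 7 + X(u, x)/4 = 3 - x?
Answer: 11449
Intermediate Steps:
X(u, x) = -16 - 4*x (X(u, x) = -28 + 4*(3 - x) = -28 + (12 - 4*x) = -16 - 4*x)
d = 5 (d = 0 + 5 = 5)
b = -112 (b = 7*(-16 - 4*0) = 7*(-16 + 0) = 7*(-16) = -112)
(d + b)² = (5 - 112)² = (-107)² = 11449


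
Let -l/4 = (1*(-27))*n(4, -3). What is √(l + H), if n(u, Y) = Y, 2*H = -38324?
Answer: I*√19486 ≈ 139.59*I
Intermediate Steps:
H = -19162 (H = (½)*(-38324) = -19162)
l = -324 (l = -4*1*(-27)*(-3) = -(-108)*(-3) = -4*81 = -324)
√(l + H) = √(-324 - 19162) = √(-19486) = I*√19486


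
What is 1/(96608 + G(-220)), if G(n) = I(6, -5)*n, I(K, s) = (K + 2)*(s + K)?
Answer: 1/94848 ≈ 1.0543e-5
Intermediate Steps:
I(K, s) = (2 + K)*(K + s)
G(n) = 8*n (G(n) = (6² + 2*6 + 2*(-5) + 6*(-5))*n = (36 + 12 - 10 - 30)*n = 8*n)
1/(96608 + G(-220)) = 1/(96608 + 8*(-220)) = 1/(96608 - 1760) = 1/94848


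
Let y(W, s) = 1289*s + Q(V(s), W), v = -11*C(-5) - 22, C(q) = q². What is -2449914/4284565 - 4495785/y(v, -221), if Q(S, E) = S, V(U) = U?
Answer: 1237602471751/81432442390 ≈ 15.198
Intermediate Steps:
v = -297 (v = -11*(-5)² - 22 = -11*25 - 22 = -275 - 22 = -297)
y(W, s) = 1290*s (y(W, s) = 1289*s + s = 1290*s)
-2449914/4284565 - 4495785/y(v, -221) = -2449914/4284565 - 4495785/(1290*(-221)) = -2449914*1/4284565 - 4495785/(-285090) = -2449914/4284565 - 4495785*(-1/285090) = -2449914/4284565 + 299719/19006 = 1237602471751/81432442390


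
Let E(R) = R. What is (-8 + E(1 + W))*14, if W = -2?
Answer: -126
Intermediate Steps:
(-8 + E(1 + W))*14 = (-8 + (1 - 2))*14 = (-8 - 1)*14 = -9*14 = -126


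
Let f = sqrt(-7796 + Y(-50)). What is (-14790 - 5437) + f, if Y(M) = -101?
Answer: -20227 + I*sqrt(7897) ≈ -20227.0 + 88.865*I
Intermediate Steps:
f = I*sqrt(7897) (f = sqrt(-7796 - 101) = sqrt(-7897) = I*sqrt(7897) ≈ 88.865*I)
(-14790 - 5437) + f = (-14790 - 5437) + I*sqrt(7897) = -20227 + I*sqrt(7897)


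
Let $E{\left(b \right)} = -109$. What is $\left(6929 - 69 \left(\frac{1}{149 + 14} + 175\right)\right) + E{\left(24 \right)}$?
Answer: $- \frac{856634}{163} \approx -5255.4$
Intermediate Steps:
$\left(6929 - 69 \left(\frac{1}{149 + 14} + 175\right)\right) + E{\left(24 \right)} = \left(6929 - 69 \left(\frac{1}{149 + 14} + 175\right)\right) - 109 = \left(6929 - 69 \left(\frac{1}{163} + 175\right)\right) - 109 = \left(6929 - \frac{1968294}{163}\right) - 109 = - \frac{838867}{163} - 109 = - \frac{856634}{163}$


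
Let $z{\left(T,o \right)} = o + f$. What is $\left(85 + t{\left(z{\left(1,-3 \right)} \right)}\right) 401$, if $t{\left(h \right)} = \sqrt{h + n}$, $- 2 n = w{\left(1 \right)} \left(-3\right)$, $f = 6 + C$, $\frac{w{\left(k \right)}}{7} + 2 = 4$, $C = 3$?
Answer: $34085 + 1203 \sqrt{3} \approx 36169.0$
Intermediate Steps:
$w{\left(k \right)} = 14$ ($w{\left(k \right)} = -14 + 7 \cdot 4 = -14 + 28 = 14$)
$f = 9$ ($f = 6 + 3 = 9$)
$z{\left(T,o \right)} = 9 + o$ ($z{\left(T,o \right)} = o + 9 = 9 + o$)
$n = 21$ ($n = - \frac{14 \left(-3\right)}{2} = \left(- \frac{1}{2}\right) \left(-42\right) = 21$)
$t{\left(h \right)} = \sqrt{21 + h}$ ($t{\left(h \right)} = \sqrt{h + 21} = \sqrt{21 + h}$)
$\left(85 + t{\left(z{\left(1,-3 \right)} \right)}\right) 401 = \left(85 + \sqrt{21 + \left(9 - 3\right)}\right) 401 = \left(85 + \sqrt{21 + 6}\right) 401 = \left(85 + \sqrt{27}\right) 401 = \left(85 + 3 \sqrt{3}\right) 401 = 34085 + 1203 \sqrt{3}$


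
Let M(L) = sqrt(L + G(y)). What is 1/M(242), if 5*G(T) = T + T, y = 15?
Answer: sqrt(62)/124 ≈ 0.063500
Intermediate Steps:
G(T) = 2*T/5 (G(T) = (T + T)/5 = (2*T)/5 = 2*T/5)
M(L) = sqrt(6 + L) (M(L) = sqrt(L + (2/5)*15) = sqrt(L + 6) = sqrt(6 + L))
1/M(242) = 1/(sqrt(6 + 242)) = 1/(sqrt(248)) = 1/(2*sqrt(62)) = sqrt(62)/124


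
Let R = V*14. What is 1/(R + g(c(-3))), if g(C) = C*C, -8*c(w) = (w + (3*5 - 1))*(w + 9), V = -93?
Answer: -16/19743 ≈ -0.00081041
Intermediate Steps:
c(w) = -(9 + w)*(14 + w)/8 (c(w) = -(w + (3*5 - 1))*(w + 9)/8 = -(w + (15 - 1))*(9 + w)/8 = -(w + 14)*(9 + w)/8 = -(14 + w)*(9 + w)/8 = -(9 + w)*(14 + w)/8)
R = -1302 (R = -93*14 = -1302)
g(C) = C²
1/(R + g(c(-3))) = 1/(-1302 + (-63/4 - 23/8*(-3) - ⅛*(-3)²)²) = 1/(-1302 + (-63/4 + 69/8 - ⅛*9)²) = 1/(-1302 + (-63/4 + 69/8 - 9/8)²) = 1/(-1302 + (-33/4)²) = 1/(-1302 + 1089/16) = 1/(-19743/16) = -16/19743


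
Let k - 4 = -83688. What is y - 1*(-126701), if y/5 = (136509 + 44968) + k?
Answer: 615666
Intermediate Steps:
k = -83684 (k = 4 - 83688 = -83684)
y = 488965 (y = 5*((136509 + 44968) - 83684) = 5*(181477 - 83684) = 5*97793 = 488965)
y - 1*(-126701) = 488965 - 1*(-126701) = 488965 + 126701 = 615666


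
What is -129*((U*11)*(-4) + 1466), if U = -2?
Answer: -200466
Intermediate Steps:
-129*((U*11)*(-4) + 1466) = -129*(-2*11*(-4) + 1466) = -129*(-22*(-4) + 1466) = -129*(88 + 1466) = -129*1554 = -200466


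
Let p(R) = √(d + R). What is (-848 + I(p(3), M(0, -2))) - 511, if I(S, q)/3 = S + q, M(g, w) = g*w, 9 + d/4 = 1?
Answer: -1359 + 3*I*√29 ≈ -1359.0 + 16.155*I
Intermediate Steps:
d = -32 (d = -36 + 4*1 = -36 + 4 = -32)
p(R) = √(-32 + R)
I(S, q) = 3*S + 3*q (I(S, q) = 3*(S + q) = 3*S + 3*q)
(-848 + I(p(3), M(0, -2))) - 511 = (-848 + (3*√(-32 + 3) + 3*(0*(-2)))) - 511 = (-848 + (3*√(-29) + 3*0)) - 511 = (-848 + (3*(I*√29) + 0)) - 511 = (-848 + (3*I*√29 + 0)) - 511 = (-848 + 3*I*√29) - 511 = -1359 + 3*I*√29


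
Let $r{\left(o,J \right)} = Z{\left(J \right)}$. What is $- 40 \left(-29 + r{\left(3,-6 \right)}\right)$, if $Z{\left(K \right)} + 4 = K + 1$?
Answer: $1520$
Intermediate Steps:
$Z{\left(K \right)} = -3 + K$ ($Z{\left(K \right)} = -4 + \left(K + 1\right) = -4 + \left(1 + K\right) = -3 + K$)
$r{\left(o,J \right)} = -3 + J$
$- 40 \left(-29 + r{\left(3,-6 \right)}\right) = - 40 \left(-29 - 9\right) = \left(-40\right) \left(-38\right) = 1520$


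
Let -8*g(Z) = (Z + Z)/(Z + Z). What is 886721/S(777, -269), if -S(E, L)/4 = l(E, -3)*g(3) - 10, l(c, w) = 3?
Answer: 1773442/83 ≈ 21367.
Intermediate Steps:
g(Z) = -⅛ (g(Z) = -(Z + Z)/(8*(Z + Z)) = -2*Z/(8*(2*Z)) = -2*Z*1/(2*Z)/8 = -⅛*1 = -⅛)
S(E, L) = 83/2 (S(E, L) = -4*(3*(-⅛) - 10) = -4*(-3/8 - 10) = -4*(-83/8) = 83/2)
886721/S(777, -269) = 886721/(83/2) = 886721*(2/83) = 1773442/83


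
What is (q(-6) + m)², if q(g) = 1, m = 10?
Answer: 121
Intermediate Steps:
(q(-6) + m)² = (1 + 10)² = 11² = 121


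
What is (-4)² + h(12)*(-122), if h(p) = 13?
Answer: -1570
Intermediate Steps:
(-4)² + h(12)*(-122) = (-4)² + 13*(-122) = 16 - 1586 = -1570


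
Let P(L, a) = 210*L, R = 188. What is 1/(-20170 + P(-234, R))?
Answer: -1/69310 ≈ -1.4428e-5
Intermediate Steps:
1/(-20170 + P(-234, R)) = 1/(-20170 + 210*(-234)) = 1/(-20170 - 49140) = 1/(-69310) = -1/69310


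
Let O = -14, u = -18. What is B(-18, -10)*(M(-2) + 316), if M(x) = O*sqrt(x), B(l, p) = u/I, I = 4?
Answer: -1422 + 63*I*sqrt(2) ≈ -1422.0 + 89.095*I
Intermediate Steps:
B(l, p) = -9/2 (B(l, p) = -18/4 = -18*1/4 = -9/2)
M(x) = -14*sqrt(x)
B(-18, -10)*(M(-2) + 316) = -9*(-14*I*sqrt(2) + 316)/2 = -9*(316 - 14*I*sqrt(2))/2 = -1422 + 63*I*sqrt(2)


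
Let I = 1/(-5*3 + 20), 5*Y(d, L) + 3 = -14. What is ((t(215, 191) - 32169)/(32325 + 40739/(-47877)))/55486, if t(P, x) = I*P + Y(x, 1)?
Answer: -7691296419/429346031034980 ≈ -1.7914e-5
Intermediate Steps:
Y(d, L) = -17/5 (Y(d, L) = -⅗ + (⅕)*(-14) = -⅗ - 14/5 = -17/5)
I = ⅕ (I = 1/(-15 + 20) = 1/5 = ⅕ ≈ 0.20000)
t(P, x) = -17/5 + P/5 (t(P, x) = P/5 - 17/5 = -17/5 + P/5)
((t(215, 191) - 32169)/(32325 + 40739/(-47877)))/55486 = (((-17/5 + (⅕)*215) - 32169)/(32325 + 40739/(-47877)))/55486 = (((-17/5 + 43) - 32169)/(32325 + 40739*(-1/47877)))*(1/55486) = ((198/5 - 32169)/(32325 - 40739/47877))*(1/55486) = -160647/(5*1547583286/47877)*(1/55486) = -160647/5*47877/1547583286*(1/55486) = -7691296419/7737916430*1/55486 = -7691296419/429346031034980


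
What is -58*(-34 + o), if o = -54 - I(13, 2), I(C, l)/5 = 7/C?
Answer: 68382/13 ≈ 5260.2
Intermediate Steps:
I(C, l) = 35/C (I(C, l) = 5*(7/C) = 35/C)
o = -737/13 (o = -54 - 35/13 = -737/13 ≈ -56.692)
-58*(-34 + o) = -58*(-34 - 737/13) = -58*(-1179/13) = 68382/13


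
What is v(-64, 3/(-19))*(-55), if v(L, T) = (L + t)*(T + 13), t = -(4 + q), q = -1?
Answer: 899140/19 ≈ 47323.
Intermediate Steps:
t = -3 (t = -(4 - 1) = -1*3 = -3)
v(L, T) = (-3 + L)*(13 + T) (v(L, T) = (L - 3)*(T + 13) = (-3 + L)*(13 + T))
v(-64, 3/(-19))*(-55) = (-39 - 9/(-19) + 13*(-64) - 192/(-19))*(-55) = (-39 - 9*(-1)/19 - 832 - 192*(-1)/19)*(-55) = (-39 - 3*(-3/19) - 832 - 64*(-3/19))*(-55) = (-39 + 9/19 - 832 + 192/19)*(-55) = -16348/19*(-55) = 899140/19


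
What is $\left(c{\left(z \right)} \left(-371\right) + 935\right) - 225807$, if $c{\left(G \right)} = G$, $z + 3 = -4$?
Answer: $-222275$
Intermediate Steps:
$z = -7$ ($z = -3 - 4 = -7$)
$\left(c{\left(z \right)} \left(-371\right) + 935\right) - 225807 = \left(\left(-7\right) \left(-371\right) + 935\right) - 225807 = \left(2597 + 935\right) - 225807 = 3532 - 225807 = -222275$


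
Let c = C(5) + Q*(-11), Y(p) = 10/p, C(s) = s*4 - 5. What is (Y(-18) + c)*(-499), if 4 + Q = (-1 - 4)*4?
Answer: -1250494/9 ≈ -1.3894e+5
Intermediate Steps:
C(s) = -5 + 4*s (C(s) = 4*s - 5 = -5 + 4*s)
Q = -24 (Q = -4 + (-1 - 4)*4 = -4 - 5*4 = -4 - 20 = -24)
c = 279 (c = (-5 + 4*5) - 24*(-11) = (-5 + 20) + 264 = 15 + 264 = 279)
(Y(-18) + c)*(-499) = (10/(-18) + 279)*(-499) = (10*(-1/18) + 279)*(-499) = (-5/9 + 279)*(-499) = (2506/9)*(-499) = -1250494/9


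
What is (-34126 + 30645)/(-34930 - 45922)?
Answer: 3481/80852 ≈ 0.043054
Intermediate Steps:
(-34126 + 30645)/(-34930 - 45922) = -3481/(-80852) = -3481*(-1/80852) = 3481/80852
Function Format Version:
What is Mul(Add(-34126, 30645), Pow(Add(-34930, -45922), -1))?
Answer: Rational(3481, 80852) ≈ 0.043054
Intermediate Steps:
Mul(Add(-34126, 30645), Pow(Add(-34930, -45922), -1)) = Mul(-3481, Pow(-80852, -1)) = Mul(-3481, Rational(-1, 80852)) = Rational(3481, 80852)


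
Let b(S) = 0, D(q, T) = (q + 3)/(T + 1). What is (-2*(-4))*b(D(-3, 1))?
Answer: 0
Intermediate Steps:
D(q, T) = (3 + q)/(1 + T)
(-2*(-4))*b(D(-3, 1)) = -2*(-4)*0 = 8*0 = 0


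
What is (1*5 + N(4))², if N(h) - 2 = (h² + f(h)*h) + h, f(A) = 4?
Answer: 1849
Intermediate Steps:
N(h) = 2 + h² + 5*h (N(h) = 2 + ((h² + 4*h) + h) = 2 + (h² + 5*h) = 2 + h² + 5*h)
(1*5 + N(4))² = (1*5 + (2 + 4² + 5*4))² = (5 + (2 + 16 + 20))² = (5 + 38)² = 43² = 1849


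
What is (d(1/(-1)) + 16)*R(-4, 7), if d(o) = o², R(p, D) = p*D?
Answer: -476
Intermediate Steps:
R(p, D) = D*p
(d(1/(-1)) + 16)*R(-4, 7) = ((1/(-1))² + 16)*(7*(-4)) = ((-1)² + 16)*(-28) = (1 + 16)*(-28) = 17*(-28) = -476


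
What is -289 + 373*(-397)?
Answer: -148370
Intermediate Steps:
-289 + 373*(-397) = -289 - 148081 = -148370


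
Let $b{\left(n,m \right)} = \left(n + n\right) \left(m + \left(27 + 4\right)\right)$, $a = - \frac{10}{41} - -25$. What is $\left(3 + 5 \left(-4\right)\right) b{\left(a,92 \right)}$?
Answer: $-103530$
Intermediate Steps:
$a = \frac{1015}{41}$ ($a = \left(-10\right) \frac{1}{41} + 25 = - \frac{10}{41} + 25 = \frac{1015}{41} \approx 24.756$)
$b{\left(n,m \right)} = 2 n \left(31 + m\right)$ ($b{\left(n,m \right)} = 2 n \left(m + 31\right) = 2 n \left(31 + m\right)$)
$\left(3 + 5 \left(-4\right)\right) b{\left(a,92 \right)} = \left(3 + 5 \left(-4\right)\right) 2 \cdot \frac{1015}{41} \left(31 + 92\right) = \left(3 - 20\right) 2 \cdot \frac{1015}{41} \cdot 123 = \left(-17\right) 6090 = -103530$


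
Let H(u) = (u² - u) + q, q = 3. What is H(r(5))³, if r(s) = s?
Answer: 12167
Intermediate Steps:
H(u) = 3 + u² - u (H(u) = (u² - u) + 3 = 3 + u² - u)
H(r(5))³ = (3 + 5² - 1*5)³ = (3 + 25 - 5)³ = 23³ = 12167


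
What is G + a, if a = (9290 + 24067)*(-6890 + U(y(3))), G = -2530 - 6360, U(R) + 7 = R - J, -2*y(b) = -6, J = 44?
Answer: -231439756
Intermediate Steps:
y(b) = 3 (y(b) = -1/2*(-6) = 3)
U(R) = -51 + R (U(R) = -7 + (R - 1*44) = -7 + (R - 44) = -7 + (-44 + R) = -51 + R)
G = -8890
a = -231430866 (a = (9290 + 24067)*(-6890 + (-51 + 3)) = 33357*(-6890 - 48) = 33357*(-6938) = -231430866)
G + a = -8890 - 231430866 = -231439756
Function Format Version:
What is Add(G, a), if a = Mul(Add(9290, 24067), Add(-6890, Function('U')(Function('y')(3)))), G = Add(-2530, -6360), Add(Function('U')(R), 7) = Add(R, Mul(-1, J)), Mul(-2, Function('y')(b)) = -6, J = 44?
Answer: -231439756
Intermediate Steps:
Function('y')(b) = 3 (Function('y')(b) = Mul(Rational(-1, 2), -6) = 3)
Function('U')(R) = Add(-51, R) (Function('U')(R) = Add(-7, Add(R, Mul(-1, 44))) = Add(-7, Add(R, -44)) = Add(-7, Add(-44, R)) = Add(-51, R))
G = -8890
a = -231430866 (a = Mul(Add(9290, 24067), Add(-6890, Add(-51, 3))) = Mul(33357, Add(-6890, -48)) = Mul(33357, -6938) = -231430866)
Add(G, a) = Add(-8890, -231430866) = -231439756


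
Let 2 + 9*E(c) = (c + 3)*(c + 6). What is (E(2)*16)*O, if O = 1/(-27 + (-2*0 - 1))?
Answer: -152/63 ≈ -2.4127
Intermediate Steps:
E(c) = -2/9 + (3 + c)*(6 + c)/9 (E(c) = -2/9 + ((c + 3)*(c + 6))/9 = -2/9 + ((3 + c)*(6 + c))/9 = -2/9 + (3 + c)*(6 + c)/9)
O = -1/28 (O = 1/(-27 + (0 - 1)) = 1/(-27 - 1) = 1/(-28) = -1/28 ≈ -0.035714)
(E(2)*16)*O = ((16/9 + 2 + (1/9)*2**2)*16)*(-1/28) = ((16/9 + 2 + (1/9)*4)*16)*(-1/28) = ((16/9 + 2 + 4/9)*16)*(-1/28) = ((38/9)*16)*(-1/28) = (608/9)*(-1/28) = -152/63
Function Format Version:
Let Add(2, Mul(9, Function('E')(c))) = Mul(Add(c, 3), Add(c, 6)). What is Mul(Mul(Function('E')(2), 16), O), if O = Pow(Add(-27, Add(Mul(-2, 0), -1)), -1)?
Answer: Rational(-152, 63) ≈ -2.4127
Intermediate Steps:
Function('E')(c) = Add(Rational(-2, 9), Mul(Rational(1, 9), Add(3, c), Add(6, c))) (Function('E')(c) = Add(Rational(-2, 9), Mul(Rational(1, 9), Mul(Add(c, 3), Add(c, 6)))) = Add(Rational(-2, 9), Mul(Rational(1, 9), Mul(Add(3, c), Add(6, c)))) = Add(Rational(-2, 9), Mul(Rational(1, 9), Add(3, c), Add(6, c))))
O = Rational(-1, 28) (O = Pow(Add(-27, Add(0, -1)), -1) = Pow(Add(-27, -1), -1) = Pow(-28, -1) = Rational(-1, 28) ≈ -0.035714)
Mul(Mul(Function('E')(2), 16), O) = Mul(Mul(Add(Rational(16, 9), 2, Mul(Rational(1, 9), Pow(2, 2))), 16), Rational(-1, 28)) = Mul(Mul(Add(Rational(16, 9), 2, Mul(Rational(1, 9), 4)), 16), Rational(-1, 28)) = Mul(Mul(Add(Rational(16, 9), 2, Rational(4, 9)), 16), Rational(-1, 28)) = Mul(Mul(Rational(38, 9), 16), Rational(-1, 28)) = Mul(Rational(608, 9), Rational(-1, 28)) = Rational(-152, 63)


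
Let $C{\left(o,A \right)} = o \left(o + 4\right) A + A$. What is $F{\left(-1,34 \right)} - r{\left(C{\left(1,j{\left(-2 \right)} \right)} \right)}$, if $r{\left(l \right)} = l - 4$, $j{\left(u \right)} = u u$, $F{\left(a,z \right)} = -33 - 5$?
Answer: $-58$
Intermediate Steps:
$F{\left(a,z \right)} = -38$
$j{\left(u \right)} = u^{2}$
$C{\left(o,A \right)} = A + A o \left(4 + o\right)$ ($C{\left(o,A \right)} = o \left(4 + o\right) A + A = A o \left(4 + o\right) + A = A + A o \left(4 + o\right)$)
$r{\left(l \right)} = -4 + l$
$F{\left(-1,34 \right)} - r{\left(C{\left(1,j{\left(-2 \right)} \right)} \right)} = -38 - \left(-4 + \left(-2\right)^{2} \left(1 + 1^{2} + 4 \cdot 1\right)\right) = -38 - \left(-4 + 4 \left(1 + 1 + 4\right)\right) = -38 - \left(-4 + 4 \cdot 6\right) = -38 - \left(-4 + 24\right) = -38 - 20 = -58$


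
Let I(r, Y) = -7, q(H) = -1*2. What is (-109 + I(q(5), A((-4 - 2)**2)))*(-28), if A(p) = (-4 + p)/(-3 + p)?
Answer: 3248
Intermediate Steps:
A(p) = (-4 + p)/(-3 + p)
q(H) = -2
(-109 + I(q(5), A((-4 - 2)**2)))*(-28) = (-109 - 7)*(-28) = -116*(-28) = 3248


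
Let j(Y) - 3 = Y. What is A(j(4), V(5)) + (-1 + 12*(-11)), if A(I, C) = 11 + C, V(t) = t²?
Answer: -97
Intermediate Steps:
j(Y) = 3 + Y
A(j(4), V(5)) + (-1 + 12*(-11)) = (11 + 5²) + (-1 + 12*(-11)) = (11 + 25) + (-1 - 132) = 36 - 133 = -97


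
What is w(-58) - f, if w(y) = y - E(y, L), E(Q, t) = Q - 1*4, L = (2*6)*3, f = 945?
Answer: -941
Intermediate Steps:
L = 36 (L = 12*3 = 36)
E(Q, t) = -4 + Q (E(Q, t) = Q - 4 = -4 + Q)
w(y) = 4 (w(y) = y - (-4 + y) = y + (4 - y) = 4)
w(-58) - f = 4 - 1*945 = 4 - 945 = -941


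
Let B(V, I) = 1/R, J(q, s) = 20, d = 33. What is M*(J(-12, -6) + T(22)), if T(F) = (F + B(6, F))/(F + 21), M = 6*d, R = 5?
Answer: 873378/215 ≈ 4062.2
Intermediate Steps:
B(V, I) = 1/5
M = 198 (M = 6*33 = 198)
T(F) = (1/5 + F)/(21 + F) (T(F) = (F + 1/5)/(F + 21) = (1/5 + F)/(21 + F))
M*(J(-12, -6) + T(22)) = 198*(20 + (1/5 + 22)/(21 + 22)) = 198*(20 + (111/5)/43) = 198*(20 + (1/43)*(111/5)) = 198*(20 + 111/215) = 198*(4411/215) = 873378/215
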